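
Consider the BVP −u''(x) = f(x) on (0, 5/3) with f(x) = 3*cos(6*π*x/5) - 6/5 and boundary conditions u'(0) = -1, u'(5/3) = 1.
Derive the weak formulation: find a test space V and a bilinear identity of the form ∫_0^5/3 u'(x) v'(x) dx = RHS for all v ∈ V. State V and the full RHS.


V = H^1(0, 5/3) (v unrestricted at boundary; u is determined up to an additive constant); weak form: ∫_0^5/3 u'v' dx = ∫_0^5/3 (3*cos(6*π*x/5) - 6/5) v dx + v(5/3) + v(0) for all v ∈ V.

Multiply both sides by a test function v and integrate from 0 to 5/3:
  ∫_0^5/3 −u''(x) v(x) dx = ∫_0^5/3 f(x) v(x) dx.
Integrate the LHS by parts once:
  ∫_0^5/3 −u'' v dx = −[u'(x) v(x)]_0^5/3 + ∫_0^5/3 u'(x) v'(x) dx.
Thus ∫_0^5/3 u'(x) v'(x) dx = ∫_0^5/3 f(x) v(x) dx + [u'(x) v(x)]_0^5/3.
Choose V so that boundary terms are either known or forced to vanish.
u has inhomogeneous Neumann u'(0) = -1, u'(5/3) = 1. [u' v]_0^5/3 = (1)·v(5/3) − (-1)·v(0) = v(5/3) + v(0). Take V = H^1(0, 5/3); boundary term becomes part of RHS.
Weak formulation: find u (satisfying any essential BC) such that ∫_0^5/3 u'(x) v'(x) dx = ∫_0^5/3 f v dx + v(5/3) + v(0) for all v ∈ V (Neumann data are natural BCs: they enter the RHS as boundary terms).
Substituting f(x) = 3*cos(6*π*x/5) - 6/5, the right-hand side is ∫_0^5/3 (3*cos(6*π*x/5) - 6/5) v dx + v(5/3) + v(0).
Compatibility check (pure Neumann): taking v ≡ 1 ∈ V gives 0 = ∫_0^5/3 f dx + (1) − (-1), i.e. ∫_0^5/3 f dx must equal u'(0) − u'(5/3) = -2. Indeed ∫_0^5/3 (3*cos(6*π*x/5) - 6/5) dx = -2, so the data are compatible. The solution is then unique only up to an additive constant (fix it e.g. by requiring ∫_0^5/3 u dx = 0).


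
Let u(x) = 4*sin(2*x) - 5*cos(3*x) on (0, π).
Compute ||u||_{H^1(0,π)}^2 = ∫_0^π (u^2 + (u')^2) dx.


||u||_{H^1(0,π)}^2 = 320 + 165*π

u'(x) = 15*sin(3*x) + 8*cos(2*x).
Expand u² and (u')² and integrate term by term on (0, π), using: for integers n ≥ 1, ∫_0^π sin²(nx) dx = ∫_0^π cos²(nx) dx = π/2; for n ≠ n', ∫_0^π sin(nx)sin(n'x) dx = ∫_0^π cos(nx)cos(n'x) dx = 0; and by product-to-sum, ∫_0^π sin(nx)cos(n'x) dx = ½∫_0^π [sin((n+n')x) + sin((n−n')x)] dx, which is 0 when n+n' is even and 2n/(n²−n'²) when n+n' is odd (it need not vanish on (0, π)).
  u² squared terms: (-5)²·∫cos(3x)² dx = 25·π/2 = 25*π/2;  (4)²·∫sin(2x)² dx = 16·π/2 = 8*π.
  u² cross terms: 2·(-5)·(4)·∫cos(3x)·sin(2x) dx = -40·(-4/5) = 32.
  So ∫_0^π u² dx = 25*π/2 + 8*π + 32 = 32 + 41*π/2.
  (u')² squared terms: (8)²·∫cos(2x)² dx = 64·π/2 = 32*π;  (15)²·∫sin(3x)² dx = 225·π/2 = 225*π/2.
  (u')² cross terms: 2·(8)·(15)·∫cos(2x)·sin(3x) dx = 240·(6/5) = 288.
  So ∫_0^π (u')² dx = 32*π + 225*π/2 + 288 = 288 + 289*π/2.
||u||_{H^1}^2 = (32 + 41*π/2) + (288 + 289*π/2) = 320 + 165*π.


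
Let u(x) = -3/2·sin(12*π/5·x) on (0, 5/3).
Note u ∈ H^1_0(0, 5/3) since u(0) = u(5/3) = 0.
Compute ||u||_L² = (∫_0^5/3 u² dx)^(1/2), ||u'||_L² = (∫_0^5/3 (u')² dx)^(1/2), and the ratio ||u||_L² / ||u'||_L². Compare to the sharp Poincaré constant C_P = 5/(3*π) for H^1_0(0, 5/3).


||u||_L² / ||u'||_L² = 5/(12*π) < C_P = 5/(3*π).

u(x) = -3/2·sin(12*π/5·x), so u'(x) = -18*π*cos(12*π*x/5)/5.
Writing u(x) = A·sin(kπx/L) with A = -3/2 and k = 4, use ∫_0^L sin²(kπx/L) dx = L/2 and ∫_0^L cos²(kπx/L) dx = L/2.
u² = 9/4·sin²(12*π/5·x) and (u')² = 324*π^2/25·cos²(12*π/5·x), and each of sin², cos² integrates to L/2 = 5/6 over (0, 5/3).
∫_0^5/3 u² dx = 15/8, so ||u||_L² = sqrt(30)/4.
∫_0^5/3 (u')² dx = 54*π^2/5, so ||u'||_L² = 3*sqrt(30)*π/5.
Ratio ||u||_L² / ||u'||_L² = 5/(12*π).
Sharp Poincaré constant on H^1_0(0, 5/3) is C_P = L/π = 5/(3*π), achieved by sin(3*π/5·x).
This is the k = 4 harmonic; the ratio L/(kπ) is strictly less than C_P = L/π, consistent with the sharp inequality ||u||_L² ≤ C_P ||u'||_L².


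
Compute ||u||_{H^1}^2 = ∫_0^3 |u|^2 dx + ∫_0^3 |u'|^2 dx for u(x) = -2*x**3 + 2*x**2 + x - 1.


||u||_{H^1}^2 = 44076/35

The H^1 norm (squared) on an interval (0, L) is
  ||u||_{H^1}^2 = ∫_0^L u(x)^2 dx + ∫_0^L u'(x)^2 dx.
Compute u'(x) = -6*x**2 + 4*x + 1.
Then u(x)^2 = 4*x**6 - 8*x**5 + 8*x**3 - 3*x**2 - 2*x + 1 and u'(x)^2 = 36*x**4 - 48*x**3 + 4*x**2 + 8*x + 1.
Integrate each monomial from 0 to 3 using ∫_0^3 c·x^n dx = c·3^(n+1)/(n+1):
  ∫_0^3 u(x)^2 dx = ∫_0^3 (4*x^6 - 8*x^5 + 8*x^3 - 3*x^2 - 2*x + 1) dx. Term by term:
    ∫_0^3 4*x^6 dx = 8748/7;  ∫_0^3 -8*x^5 dx = -972;  ∫_0^3 8*x^3 dx = 162;
    ∫_0^3 -3*x^2 dx = -27;  ∫_0^3 -2*x dx = -9;  ∫_0^3 1 dx = 3.
  Sum: 8748/7 − 972 + 162 − 27 − 9 + 3 = 2847/7.
  ∫_0^3 u'(x)^2 dx = ∫_0^3 (36*x^4 - 48*x^3 + 4*x^2 + 8*x + 1) dx. Term by term:
    ∫_0^3 36*x^4 dx = 8748/5;  ∫_0^3 -48*x^3 dx = -972;  ∫_0^3 4*x^2 dx = 36;
    ∫_0^3 8*x dx = 36;  ∫_0^3 1 dx = 3.
  Sum: 8748/5 − 972 + 36 + 36 + 3 = 4263/5.
Adding: ||u||_{H^1}^2 = 2847/7 + 4263/5 = 44076/35.


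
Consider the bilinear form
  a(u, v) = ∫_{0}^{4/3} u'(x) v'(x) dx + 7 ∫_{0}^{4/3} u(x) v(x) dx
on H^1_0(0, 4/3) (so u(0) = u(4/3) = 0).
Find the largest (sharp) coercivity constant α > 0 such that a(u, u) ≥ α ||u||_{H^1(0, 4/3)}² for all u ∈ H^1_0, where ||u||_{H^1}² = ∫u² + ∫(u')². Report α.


α = 1

Coercivity of a(·,·) on H^1_0(0, 4/3) means a(u, u) ≥ α ||u||_{H^1}² for every u ∈ H^1_0.
The interval has length L = 4/3, and Poincaré/coercivity depend only on L. Here a(u, u) = ∫(u')² + (7)·∫u².
Here c = 7 ≥ 1, so a(u,u) = ∫(u')² + c∫u² ≥ ∫(u')² + ∫u² = ||u||_{H^1}², i.e. α = 1 works. No larger α is possible: a(u,u) ≥ α||u||_{H^1}² means (1−α)∫(u')² ≥ (α−c)∫u², and for the modes u_n = sin(nπ(x−x₀)/L) (x₀ the left endpoint) one has ∫u_n²/∫(u_n')² = (L/(nπ))² → 0, so a(u_n,u_n)/||u_n||_{H^1}² → 1. Hence the optimal constant is α = 1.
Therefore α = 1.


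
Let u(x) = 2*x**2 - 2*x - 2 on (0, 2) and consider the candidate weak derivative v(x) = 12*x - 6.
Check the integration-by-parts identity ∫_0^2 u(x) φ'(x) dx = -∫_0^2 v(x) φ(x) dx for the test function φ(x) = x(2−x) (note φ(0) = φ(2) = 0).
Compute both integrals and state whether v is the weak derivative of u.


LHS = -8/3, RHS = -8. No, v is not the weak derivative of u.

u(x) = 2*x**2 - 2*x - 2, classical derivative u'(x) = 4*x - 2.
φ(x) = x(2−x), so φ'(x) = 2 - 2*x.
Note φ(0) = φ(2) = 0, so the boundary term u·φ vanishes.
LHS = ∫_0^2 u(x) φ'(x) dx = ∫_0^2 (-4*x^3 + 8*x^2 - 4) dx. Term by term:
  ∫_0^2 -4*x^3 dx = -16;  ∫_0^2 8*x^2 dx = 64/3;  ∫_0^2 -4 dx = -8.
Sum: -16 + 64/3 − 8 = -8/3.
So LHS = -8/3.
∫_0^2 v(x) φ(x) dx = ∫_0^2 (-12*x^3 + 30*x^2 - 12*x) dx. Term by term:
  ∫_0^2 -12*x^3 dx = -48;  ∫_0^2 30*x^2 dx = 80;  ∫_0^2 -12*x dx = -24.
Sum: -48 + 80 − 24 = 8.
So RHS = -∫_0^2 v(x) φ(x) dx = -8.
LHS − RHS = 16/3 ≠ 0, so the identity fails.
(For a valid weak derivative the identity must hold for EVERY test function, in particular this one. The failure shows v is NOT the weak derivative of u.)
Correct weak derivative would be u'(x) = 4*x - 2.


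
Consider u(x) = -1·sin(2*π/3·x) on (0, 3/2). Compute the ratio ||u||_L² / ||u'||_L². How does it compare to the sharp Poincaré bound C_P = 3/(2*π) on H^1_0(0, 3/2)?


||u||_L² / ||u'||_L² = 3/(2*π) = C_P.

u(x) = -1·sin(2*π/3·x), so u'(x) = -2*π*cos(2*π*x/3)/3.
Writing u(x) = A·sin(kπx/L) with A = -1 and k = 1, use ∫_0^L sin²(kπx/L) dx = L/2 and ∫_0^L cos²(kπx/L) dx = L/2.
u² = 1·sin²(2*π/3·x) and (u')² = 4*π^2/9·cos²(2*π/3·x), and each of sin², cos² integrates to L/2 = 3/4 over (0, 3/2).
∫_0^3/2 u² dx = 3/4, so ||u||_L² = sqrt(3)/2.
∫_0^3/2 (u')² dx = π^2/3, so ||u'||_L² = sqrt(3)*π/3.
Ratio ||u||_L² / ||u'||_L² = 3/(2*π).
Sharp Poincaré constant on H^1_0(0, 3/2) is C_P = L/π = 3/(2*π), achieved by sin(2*π/3·x).
This is the k = 1 eigenfunction (up to amplitude), so the ratio equals the sharp Poincaré constant exactly.


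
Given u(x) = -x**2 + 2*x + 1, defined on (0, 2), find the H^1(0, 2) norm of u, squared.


||u||_{H^1}^2 = 42/5

The H^1 norm (squared) on an interval (0, L) is
  ||u||_{H^1}^2 = ∫_0^L u(x)^2 dx + ∫_0^L u'(x)^2 dx.
Compute u'(x) = 2 - 2*x.
Then u(x)^2 = x**4 - 4*x**3 + 2*x**2 + 4*x + 1 and u'(x)^2 = 4*x**2 - 8*x + 4.
Integrate each monomial from 0 to 2 using ∫_0^2 c·x^n dx = c·2^(n+1)/(n+1):
  ∫_0^2 u(x)^2 dx = ∫_0^2 (x^4 - 4*x^3 + 2*x^2 + 4*x + 1) dx. Term by term:
    ∫_0^2 x^4 dx = 32/5;  ∫_0^2 -4*x^3 dx = -16;  ∫_0^2 2*x^2 dx = 16/3;
    ∫_0^2 4*x dx = 8;  ∫_0^2 1 dx = 2.
  Sum: 32/5 − 16 + 16/3 + 8 + 2 = 86/15.
  ∫_0^2 u'(x)^2 dx = ∫_0^2 (4*x^2 - 8*x + 4) dx. Term by term:
    ∫_0^2 4*x^2 dx = 32/3;  ∫_0^2 -8*x dx = -16;  ∫_0^2 4 dx = 8.
  Sum: 32/3 − 16 + 8 = 8/3.
Adding: ||u||_{H^1}^2 = 86/15 + 8/3 = 42/5.


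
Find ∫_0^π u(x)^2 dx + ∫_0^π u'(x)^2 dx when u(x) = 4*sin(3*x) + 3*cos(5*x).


||u||_{H^1(0,π)}^2 = 197*π

u'(x) = -15*sin(5*x) + 12*cos(3*x).
Expand u² and (u')² and integrate term by term on (0, π), using: for integers n ≥ 1, ∫_0^π sin²(nx) dx = ∫_0^π cos²(nx) dx = π/2; for n ≠ n', ∫_0^π sin(nx)sin(n'x) dx = ∫_0^π cos(nx)cos(n'x) dx = 0; and by product-to-sum, ∫_0^π sin(nx)cos(n'x) dx = ½∫_0^π [sin((n+n')x) + sin((n−n')x)] dx, which is 0 when n+n' is even and 2n/(n²−n'²) when n+n' is odd (it need not vanish on (0, π)).
  u² squared terms: (3)²·∫cos(5x)² dx = 9·π/2 = 9*π/2;  (4)²·∫sin(3x)² dx = 16·π/2 = 8*π.
  u² cross terms: 2·(3)·(4)·∫cos(5x)·sin(3x) dx = 24·(0) = 0.
  So ∫_0^π u² dx = 9*π/2 + 8*π + 0 = 25*π/2.
  (u')² squared terms: (-15)²·∫sin(5x)² dx = 225·π/2 = 225*π/2;  (12)²·∫cos(3x)² dx = 144·π/2 = 72*π.
  (u')² cross terms: 2·(-15)·(12)·∫sin(5x)·cos(3x) dx = -360·(0) = 0.
  So ∫_0^π (u')² dx = 225*π/2 + 72*π + 0 = 369*π/2.
||u||_{H^1}^2 = (25*π/2) + (369*π/2) = 197*π.


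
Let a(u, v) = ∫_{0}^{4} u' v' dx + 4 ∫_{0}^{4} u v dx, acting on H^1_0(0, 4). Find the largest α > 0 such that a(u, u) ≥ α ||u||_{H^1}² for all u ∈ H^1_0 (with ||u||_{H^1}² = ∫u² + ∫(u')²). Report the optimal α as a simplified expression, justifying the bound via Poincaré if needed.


α = 1

Coercivity of a(·,·) on H^1_0(0, 4) means a(u, u) ≥ α ||u||_{H^1}² for every u ∈ H^1_0.
The interval has length L = 4, and Poincaré/coercivity depend only on L. Here a(u, u) = ∫(u')² + (4)·∫u².
Here c = 4 ≥ 1, so a(u,u) = ∫(u')² + c∫u² ≥ ∫(u')² + ∫u² = ||u||_{H^1}², i.e. α = 1 works. No larger α is possible: a(u,u) ≥ α||u||_{H^1}² means (1−α)∫(u')² ≥ (α−c)∫u², and for the modes u_n = sin(nπ(x−x₀)/L) (x₀ the left endpoint) one has ∫u_n²/∫(u_n')² = (L/(nπ))² → 0, so a(u_n,u_n)/||u_n||_{H^1}² → 1. Hence the optimal constant is α = 1.
Therefore α = 1.


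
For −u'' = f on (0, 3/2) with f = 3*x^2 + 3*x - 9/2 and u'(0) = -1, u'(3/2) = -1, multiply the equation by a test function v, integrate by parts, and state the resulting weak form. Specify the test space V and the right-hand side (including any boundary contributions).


V = H^1(0, 3/2) (v unrestricted at boundary; u is determined up to an additive constant); weak form: ∫_0^3/2 u'v' dx = ∫_0^3/2 (3*x^2 + 3*x - 9/2) v dx − v(3/2) + v(0) for all v ∈ V.

Multiply both sides by a test function v and integrate from 0 to 3/2:
  ∫_0^3/2 −u''(x) v(x) dx = ∫_0^3/2 f(x) v(x) dx.
Integrate the LHS by parts once:
  ∫_0^3/2 −u'' v dx = −[u'(x) v(x)]_0^3/2 + ∫_0^3/2 u'(x) v'(x) dx.
Thus ∫_0^3/2 u'(x) v'(x) dx = ∫_0^3/2 f(x) v(x) dx + [u'(x) v(x)]_0^3/2.
Choose V so that boundary terms are either known or forced to vanish.
u has inhomogeneous Neumann u'(0) = -1, u'(3/2) = -1. [u' v]_0^3/2 = (-1)·v(3/2) − (-1)·v(0) = − v(3/2) + v(0). Take V = H^1(0, 3/2); boundary term becomes part of RHS.
Weak formulation: find u (satisfying any essential BC) such that ∫_0^3/2 u'(x) v'(x) dx = ∫_0^3/2 f v dx − v(3/2) + v(0) for all v ∈ V (Neumann data are natural BCs: they enter the RHS as boundary terms).
Substituting f(x) = 3*x^2 + 3*x - 9/2, the right-hand side is ∫_0^3/2 (3*x^2 + 3*x - 9/2) v dx − v(3/2) + v(0).
Compatibility check (pure Neumann): taking v ≡ 1 ∈ V gives 0 = ∫_0^3/2 f dx + (-1) − (-1), i.e. ∫_0^3/2 f dx must equal u'(0) − u'(3/2) = 0. Indeed ∫_0^3/2 (3*x^2 + 3*x - 9/2) dx = 0, so the data are compatible. The solution is then unique only up to an additive constant (fix it e.g. by requiring ∫_0^3/2 u dx = 0).


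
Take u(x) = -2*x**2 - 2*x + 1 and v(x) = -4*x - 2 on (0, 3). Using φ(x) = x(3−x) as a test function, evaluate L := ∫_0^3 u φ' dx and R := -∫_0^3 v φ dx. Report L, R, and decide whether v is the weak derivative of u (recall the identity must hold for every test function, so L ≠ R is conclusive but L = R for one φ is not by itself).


LHS = 36, RHS = 36. Yes, v = u' weakly.

u(x) = -2*x**2 - 2*x + 1, classical derivative u'(x) = -4*x - 2.
φ(x) = x(3−x), so φ'(x) = 3 - 2*x.
Note φ(0) = φ(3) = 0, so the boundary term u·φ vanishes.
LHS = ∫_0^3 u(x) φ'(x) dx = ∫_0^3 (4*x^3 - 2*x^2 - 8*x + 3) dx. Term by term:
  ∫_0^3 4*x^3 dx = 81;  ∫_0^3 -2*x^2 dx = -18;  ∫_0^3 -8*x dx = -36;
  ∫_0^3 3 dx = 9.
Sum: 81 − 18 − 36 + 9 = 36.
So LHS = 36.
∫_0^3 v(x) φ(x) dx = ∫_0^3 (4*x^3 - 10*x^2 - 6*x) dx. Term by term:
  ∫_0^3 4*x^3 dx = 81;  ∫_0^3 -10*x^2 dx = -90;  ∫_0^3 -6*x dx = -27.
Sum: 81 − 90 − 27 = -36.
So RHS = -∫_0^3 v(x) φ(x) dx = 36.
LHS = RHS, so the identity holds for this test φ.
Moreover u is smooth here and v(x) = u'(x) = -4*x - 2 pointwise, so the identity holds for every test function. Hence v is the weak derivative of u.


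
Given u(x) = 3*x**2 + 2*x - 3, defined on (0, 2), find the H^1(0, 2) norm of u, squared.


||u||_{H^1}^2 = 3214/15

The H^1 norm (squared) on an interval (0, L) is
  ||u||_{H^1}^2 = ∫_0^L u(x)^2 dx + ∫_0^L u'(x)^2 dx.
Compute u'(x) = 6*x + 2.
Then u(x)^2 = 9*x**4 + 12*x**3 - 14*x**2 - 12*x + 9 and u'(x)^2 = 36*x**2 + 24*x + 4.
Integrate each monomial from 0 to 2 using ∫_0^2 c·x^n dx = c·2^(n+1)/(n+1):
  ∫_0^2 u(x)^2 dx = ∫_0^2 (9*x^4 + 12*x^3 - 14*x^2 - 12*x + 9) dx. Term by term:
    ∫_0^2 9*x^4 dx = 288/5;  ∫_0^2 12*x^3 dx = 48;  ∫_0^2 -14*x^2 dx = -112/3;
    ∫_0^2 -12*x dx = -24;  ∫_0^2 9 dx = 18.
  Sum: 288/5 + 48 − 112/3 − 24 + 18 = 934/15.
  ∫_0^2 u'(x)^2 dx = ∫_0^2 (36*x^2 + 24*x + 4) dx. Term by term:
    ∫_0^2 36*x^2 dx = 96;  ∫_0^2 24*x dx = 48;  ∫_0^2 4 dx = 8.
  Sum: 96 + 48 + 8 = 152.
Adding: ||u||_{H^1}^2 = 934/15 + 152 = 3214/15.


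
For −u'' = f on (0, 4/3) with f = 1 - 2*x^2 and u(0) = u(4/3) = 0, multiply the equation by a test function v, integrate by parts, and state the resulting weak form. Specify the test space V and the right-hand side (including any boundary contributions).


V = H^1_0(0, 4/3) (so v(0) = v(4/3) = 0); weak form: ∫_0^4/3 u'v' dx = ∫_0^4/3 (1 - 2*x^2) v dx for all v ∈ V.

Multiply both sides by a test function v and integrate from 0 to 4/3:
  ∫_0^4/3 −u''(x) v(x) dx = ∫_0^4/3 f(x) v(x) dx.
Integrate the LHS by parts once:
  ∫_0^4/3 −u'' v dx = −[u'(x) v(x)]_0^4/3 + ∫_0^4/3 u'(x) v'(x) dx.
Thus ∫_0^4/3 u'(x) v'(x) dx = ∫_0^4/3 f(x) v(x) dx + [u'(x) v(x)]_0^4/3.
Choose V so that boundary terms are either known or forced to vanish.
u is Dirichlet: u(0) = u(4/3) = 0. Let V = H^1_0(0, 4/3); then v(0) = v(4/3) = 0, and [u' v]_0^4/3 = 0.
Weak formulation: find u (satisfying any essential BC) such that ∫_0^4/3 u'(x) v'(x) dx = ∫_0^4/3 f v dx for all v ∈ V.
Substituting f(x) = 1 - 2*x^2, the right-hand side is ∫_0^4/3 (1 - 2*x^2) v dx.


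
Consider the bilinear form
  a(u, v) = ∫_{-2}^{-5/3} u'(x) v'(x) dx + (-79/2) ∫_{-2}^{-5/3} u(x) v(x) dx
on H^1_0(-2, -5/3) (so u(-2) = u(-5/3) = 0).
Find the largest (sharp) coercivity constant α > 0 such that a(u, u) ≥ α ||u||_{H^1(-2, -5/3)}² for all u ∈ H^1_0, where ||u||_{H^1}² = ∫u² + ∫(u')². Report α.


α = (-79 + 18*π^2)/(2*(1 + 9*π^2))

Coercivity of a(·,·) on H^1_0(-2, -5/3) means a(u, u) ≥ α ||u||_{H^1}² for every u ∈ H^1_0.
The interval has length L = 1/3, and Poincaré/coercivity depend only on L. Here a(u, u) = ∫(u')² + (-79/2)·∫u².
Here c = -79/2 < 0 with |c| < (π/L)² = 9*π^2, so coercivity still holds. The condition a(u,u) ≥ α||u||_{H^1}² reads (1−α)∫(u')² ≥ (α−c)∫u². Any admissible α is ≤ 1 (rapidly oscillating u have ∫u²/∫(u')² → 0), and α = 1 would force 0 ≥ (1−c)∫u², impossible since c < 1; so 1−α > 0. By the sharp Poincaré inequality on H^1_0 of an interval of length L, ∫(u')² ≥ (π/L)²∫u² with equality for the first sine mode sin(π(x−x₀)/L) (x₀ the left endpoint), so the inequality holds for all u iff (1−α)(π/L)² ≥ α − c, i.e. α ≤ ((π/L)² + c)/((π/L)² + 1) = (1 + c(L/π)²)/(1 + (L/π)²). (Direct route, valid since c ≤ 0: Poincaré gives c∫u² ≥ c(L/π)²∫(u')², so a(u,u) ≥ (1 + c(L/π)²)∫(u')², while ||u||_{H^1}² ≤ (1 + (L/π)²)∫(u')²; dividing yields the same α.) With (π/L)² = 9*π^2 and c = -79/2, the largest admissible constant is α = ((π/L)² + c)/((π/L)² + 1).
Simplifying, α = (-79 + 18*π^2)/(2*(1 + 9*π^2)).


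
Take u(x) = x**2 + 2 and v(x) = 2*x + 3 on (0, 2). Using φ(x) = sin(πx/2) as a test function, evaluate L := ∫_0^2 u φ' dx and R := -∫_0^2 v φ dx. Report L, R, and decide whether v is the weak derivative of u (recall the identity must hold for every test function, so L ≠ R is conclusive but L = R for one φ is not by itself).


LHS = -8/π, RHS = -20/π. No, v is not the weak derivative of u.

u(x) = x**2 + 2, classical derivative u'(x) = 2*x.
φ(x) = sin(πx/2), so φ'(x) = π*cos(π*x/2)/2.
Note φ(0) = φ(2) = 0, so the boundary term u·φ vanishes.
LHS = ∫_0^2 u(x) φ'(x) dx = ∫_0^2 (π*x^2*cos(π*x/2)/2 + π*cos(π*x/2)) dx. Term by term:
  ∫_0^2 π*cos(π*x/2) dx = 0;  ∫_0^2 π*x^2*cos(π*x/2)/2 dx = -8/π.
Sum: 0 − 8/π = -8/π.
So LHS = -8/π.
∫_0^2 v(x) φ(x) dx = ∫_0^2 (2*x*sin(π*x/2) + 3*sin(π*x/2)) dx. Term by term:
  ∫_0^2 3*sin(π*x/2) dx = 12/π;  ∫_0^2 2*x*sin(π*x/2) dx = 8/π.
Sum: 12/π + 8/π = 20/π.
So RHS = -∫_0^2 v(x) φ(x) dx = -20/π.
LHS − RHS = 12/π ≠ 0, so the identity fails.
(For a valid weak derivative the identity must hold for EVERY test function, in particular this one. The failure shows v is NOT the weak derivative of u.)
Correct weak derivative would be u'(x) = 2*x.


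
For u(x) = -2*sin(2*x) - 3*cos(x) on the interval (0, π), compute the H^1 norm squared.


||u||_{H^1(0,π)}^2 = 32 + 19*π

u'(x) = 3*sin(x) - 4*cos(2*x).
Expand u² and (u')² and integrate term by term on (0, π), using: for integers n ≥ 1, ∫_0^π sin²(nx) dx = ∫_0^π cos²(nx) dx = π/2; for n ≠ n', ∫_0^π sin(nx)sin(n'x) dx = ∫_0^π cos(nx)cos(n'x) dx = 0; and by product-to-sum, ∫_0^π sin(nx)cos(n'x) dx = ½∫_0^π [sin((n+n')x) + sin((n−n')x)] dx, which is 0 when n+n' is even and 2n/(n²−n'²) when n+n' is odd (it need not vanish on (0, π)).
  u² squared terms: (-3)²·∫cos(x)² dx = 9·π/2 = 9*π/2;  (-2)²·∫sin(2x)² dx = 4·π/2 = 2*π.
  u² cross terms: 2·(-3)·(-2)·∫cos(x)·sin(2x) dx = 12·(4/3) = 16.
  So ∫_0^π u² dx = 9*π/2 + 2*π + 16 = 16 + 13*π/2.
  (u')² squared terms: (-4)²·∫cos(2x)² dx = 16·π/2 = 8*π;  (3)²·∫sin(x)² dx = 9·π/2 = 9*π/2.
  (u')² cross terms: 2·(-4)·(3)·∫cos(2x)·sin(x) dx = -24·(-2/3) = 16.
  So ∫_0^π (u')² dx = 8*π + 9*π/2 + 16 = 16 + 25*π/2.
||u||_{H^1}^2 = (16 + 13*π/2) + (16 + 25*π/2) = 32 + 19*π.


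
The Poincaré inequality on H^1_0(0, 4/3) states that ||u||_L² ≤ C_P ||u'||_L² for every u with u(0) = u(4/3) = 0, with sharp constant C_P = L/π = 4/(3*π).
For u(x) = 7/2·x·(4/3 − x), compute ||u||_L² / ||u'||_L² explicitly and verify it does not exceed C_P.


||u||_L² / ||u'||_L² = 2*sqrt(10)/15 < C_P = 4/(3*π).

u(x) = 7/2·x·(4/3 − x), so u'(x) = 14/3 - 7*x.
u(x) = 7/2·x·(4/3 − x) vanishes at x = 0 and x = 4/3, so u ∈ H^1_0(0, 4/3). Differentiate via the product rule and integrate the resulting polynomials term by term.
  ∫_0^4/3 u² dx = ∫_0^4/3 (49*x^4/4 - 98*x^3/3 + 196*x^2/9) dx. Term by term:
    ∫_0^4/3 49*x^4/4 dx = 12544/1215;  ∫_0^4/3 -98*x^3/3 dx = -6272/243;  ∫_0^4/3 196*x^2/9 dx = 12544/729.
  Sum: 12544/1215 − 6272/243 + 12544/729 = 6272/3645.
  ∫_0^4/3 (u')² dx = ∫_0^4/3 (49*x^2 - 196*x/3 + 196/9) dx. Term by term:
    ∫_0^4/3 49*x^2 dx = 3136/81;  ∫_0^4/3 -196*x/3 dx = -1568/27;  ∫_0^4/3 196/9 dx = 784/27.
  Sum: 3136/81 − 1568/27 + 784/27 = 784/81.
∫_0^4/3 u² dx = 6272/3645, so ||u||_L² = 56*sqrt(10)/135.
∫_0^4/3 (u')² dx = 784/81, so ||u'||_L² = 28/9.
Ratio ||u||_L² / ||u'||_L² = 2*sqrt(10)/15.
Sharp Poincaré constant on H^1_0(0, 4/3) is C_P = L/π = 4/(3*π), achieved by sin(3*π/4·x).
A polynomial bump cannot attain the sharp Poincaré constant (only the first sine eigenfunction does), so the ratio is strictly less than C_P, consistent with ||u||_L² ≤ C_P ||u'||_L².


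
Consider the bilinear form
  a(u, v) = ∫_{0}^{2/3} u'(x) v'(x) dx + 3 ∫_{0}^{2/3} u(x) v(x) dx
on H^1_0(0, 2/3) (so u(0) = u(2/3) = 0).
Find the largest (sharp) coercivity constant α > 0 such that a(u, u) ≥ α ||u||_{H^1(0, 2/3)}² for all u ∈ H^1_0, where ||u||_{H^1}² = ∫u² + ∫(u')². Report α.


α = 1

Coercivity of a(·,·) on H^1_0(0, 2/3) means a(u, u) ≥ α ||u||_{H^1}² for every u ∈ H^1_0.
The interval has length L = 2/3, and Poincaré/coercivity depend only on L. Here a(u, u) = ∫(u')² + (3)·∫u².
Here c = 3 ≥ 1, so a(u,u) = ∫(u')² + c∫u² ≥ ∫(u')² + ∫u² = ||u||_{H^1}², i.e. α = 1 works. No larger α is possible: a(u,u) ≥ α||u||_{H^1}² means (1−α)∫(u')² ≥ (α−c)∫u², and for the modes u_n = sin(nπ(x−x₀)/L) (x₀ the left endpoint) one has ∫u_n²/∫(u_n')² = (L/(nπ))² → 0, so a(u_n,u_n)/||u_n||_{H^1}² → 1. Hence the optimal constant is α = 1.
Therefore α = 1.


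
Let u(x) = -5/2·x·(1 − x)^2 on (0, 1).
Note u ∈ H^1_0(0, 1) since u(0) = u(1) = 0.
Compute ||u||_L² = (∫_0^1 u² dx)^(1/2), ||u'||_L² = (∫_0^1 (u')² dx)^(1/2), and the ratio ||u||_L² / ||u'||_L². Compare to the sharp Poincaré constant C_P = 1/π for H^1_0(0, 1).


||u||_L² / ||u'||_L² = sqrt(14)/14 < C_P = 1/π.

u(x) = -5/2·x·(1 − x)^2, so u'(x) = -15*x^2/2 + 10*x - 5/2.
u(x) = -5/2·x·(1 − x)^2 vanishes at x = 0 and x = 1, so u ∈ H^1_0(0, 1). Differentiate via the product rule and integrate the resulting polynomials term by term.
  ∫_0^1 u² dx = ∫_0^1 (25*x^6/4 - 25*x^5 + 75*x^4/2 - 25*x^3 + 25*x^2/4) dx. Term by term:
    ∫_0^1 25*x^6/4 dx = 25/28;  ∫_0^1 -25*x^5 dx = -25/6;  ∫_0^1 75*x^4/2 dx = 15/2;
    ∫_0^1 -25*x^3 dx = -25/4;  ∫_0^1 25*x^2/4 dx = 25/12.
  Sum: 25/28 − 25/6 + 15/2 − 25/4 + 25/12 = 5/84.
  ∫_0^1 (u')² dx = ∫_0^1 (225*x^4/4 - 150*x^3 + 275*x^2/2 - 50*x + 25/4) dx. Term by term:
    ∫_0^1 225*x^4/4 dx = 45/4;  ∫_0^1 -150*x^3 dx = -75/2;  ∫_0^1 275*x^2/2 dx = 275/6;
    ∫_0^1 -50*x dx = -25;  ∫_0^1 25/4 dx = 25/4.
  Sum: 45/4 − 75/2 + 275/6 − 25 + 25/4 = 5/6.
∫_0^1 u² dx = 5/84, so ||u||_L² = sqrt(105)/42.
∫_0^1 (u')² dx = 5/6, so ||u'||_L² = sqrt(30)/6.
Ratio ||u||_L² / ||u'||_L² = sqrt(14)/14.
Sharp Poincaré constant on H^1_0(0, 1) is C_P = L/π = 1/π, achieved by sin(π·x).
A polynomial bump cannot attain the sharp Poincaré constant (only the first sine eigenfunction does), so the ratio is strictly less than C_P, consistent with ||u||_L² ≤ C_P ||u'||_L².


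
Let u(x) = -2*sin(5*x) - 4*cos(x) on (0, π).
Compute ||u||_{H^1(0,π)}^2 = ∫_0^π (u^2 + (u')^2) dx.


||u||_{H^1(0,π)}^2 = 68*π

u'(x) = 4*sin(x) - 10*cos(5*x).
Expand u² and (u')² and integrate term by term on (0, π), using: for integers n ≥ 1, ∫_0^π sin²(nx) dx = ∫_0^π cos²(nx) dx = π/2; for n ≠ n', ∫_0^π sin(nx)sin(n'x) dx = ∫_0^π cos(nx)cos(n'x) dx = 0; and by product-to-sum, ∫_0^π sin(nx)cos(n'x) dx = ½∫_0^π [sin((n+n')x) + sin((n−n')x)] dx, which is 0 when n+n' is even and 2n/(n²−n'²) when n+n' is odd (it need not vanish on (0, π)).
  u² squared terms: (-4)²·∫cos(x)² dx = 16·π/2 = 8*π;  (-2)²·∫sin(5x)² dx = 4·π/2 = 2*π.
  u² cross terms: 2·(-4)·(-2)·∫cos(x)·sin(5x) dx = 16·(0) = 0.
  So ∫_0^π u² dx = 8*π + 2*π + 0 = 10*π.
  (u')² squared terms: (-10)²·∫cos(5x)² dx = 100·π/2 = 50*π;  (4)²·∫sin(x)² dx = 16·π/2 = 8*π.
  (u')² cross terms: 2·(-10)·(4)·∫cos(5x)·sin(x) dx = -80·(0) = 0.
  So ∫_0^π (u')² dx = 50*π + 8*π + 0 = 58*π.
||u||_{H^1}^2 = (10*π) + (58*π) = 68*π.


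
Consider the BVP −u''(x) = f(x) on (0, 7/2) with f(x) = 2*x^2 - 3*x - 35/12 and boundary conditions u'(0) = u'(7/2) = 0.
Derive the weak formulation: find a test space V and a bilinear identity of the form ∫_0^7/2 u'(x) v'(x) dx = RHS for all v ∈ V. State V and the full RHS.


V = H^1(0, 7/2) (no boundary constraint on v; u is determined up to an additive constant); weak form: ∫_0^7/2 u'v' dx = ∫_0^7/2 (2*x^2 - 3*x - 35/12) v dx for all v ∈ V.

Multiply both sides by a test function v and integrate from 0 to 7/2:
  ∫_0^7/2 −u''(x) v(x) dx = ∫_0^7/2 f(x) v(x) dx.
Integrate the LHS by parts once:
  ∫_0^7/2 −u'' v dx = −[u'(x) v(x)]_0^7/2 + ∫_0^7/2 u'(x) v'(x) dx.
Thus ∫_0^7/2 u'(x) v'(x) dx = ∫_0^7/2 f(x) v(x) dx + [u'(x) v(x)]_0^7/2.
Choose V so that boundary terms are either known or forced to vanish.
u has homogeneous Neumann: u'(0) = u'(7/2) = 0. So [u' v]_0^7/2 = 0·v(7/2) − 0·v(0) = 0 for any v; take V = H^1(0, 7/2).
Weak formulation: find u (satisfying any essential BC) such that ∫_0^7/2 u'(x) v'(x) dx = ∫_0^7/2 f v dx for all v ∈ V (homogeneous Neumann, so boundary terms vanish).
Substituting f(x) = 2*x^2 - 3*x - 35/12, the right-hand side is ∫_0^7/2 (2*x^2 - 3*x - 35/12) v dx.
Compatibility check (pure Neumann): taking v ≡ 1 ∈ V gives 0 = ∫_0^7/2 f dx + (0) − (0), i.e. ∫_0^7/2 f dx must equal u'(0) − u'(7/2) = 0. Indeed ∫_0^7/2 (2*x^2 - 3*x - 35/12) dx = 0, so the data are compatible. The solution is then unique only up to an additive constant (fix it e.g. by requiring ∫_0^7/2 u dx = 0).


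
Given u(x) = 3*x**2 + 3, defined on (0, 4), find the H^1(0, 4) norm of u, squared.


||u||_{H^1}^2 = 15156/5

The H^1 norm (squared) on an interval (0, L) is
  ||u||_{H^1}^2 = ∫_0^L u(x)^2 dx + ∫_0^L u'(x)^2 dx.
Compute u'(x) = 6*x.
Then u(x)^2 = 9*x**4 + 18*x**2 + 9 and u'(x)^2 = 36*x**2.
Integrate each monomial from 0 to 4 using ∫_0^4 c·x^n dx = c·4^(n+1)/(n+1):
  ∫_0^4 u(x)^2 dx = ∫_0^4 (9*x^4 + 18*x^2 + 9) dx. Term by term:
    ∫_0^4 9*x^4 dx = 9216/5;  ∫_0^4 18*x^2 dx = 384;  ∫_0^4 9 dx = 36.
  Sum: 9216/5 + 384 + 36 = 11316/5.
  ∫_0^4 u'(x)^2 dx = ∫_0^4 (36*x^2) dx. Term by term:
    ∫_0^4 36*x^2 dx = 768.
Adding: ||u||_{H^1}^2 = 11316/5 + 768 = 15156/5.


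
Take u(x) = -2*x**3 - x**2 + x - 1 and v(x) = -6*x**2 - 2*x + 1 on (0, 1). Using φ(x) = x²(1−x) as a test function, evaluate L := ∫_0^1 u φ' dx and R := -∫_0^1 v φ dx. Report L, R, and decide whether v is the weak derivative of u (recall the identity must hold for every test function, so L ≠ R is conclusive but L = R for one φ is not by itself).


LHS = 13/60, RHS = 13/60. Yes, v = u' weakly.

u(x) = -2*x**3 - x**2 + x - 1, classical derivative u'(x) = -6*x**2 - 2*x + 1.
φ(x) = x²(1−x), so φ'(x) = x*(2 - 3*x).
Note φ(0) = φ(1) = 0, so the boundary term u·φ vanishes.
LHS = ∫_0^1 u(x) φ'(x) dx = ∫_0^1 (6*x^5 - x^4 - 5*x^3 + 5*x^2 - 2*x) dx. Term by term:
  ∫_0^1 6*x^5 dx = 1;  ∫_0^1 -x^4 dx = -1/5;  ∫_0^1 -5*x^3 dx = -5/4;
  ∫_0^1 5*x^2 dx = 5/3;  ∫_0^1 -2*x dx = -1.
Sum: 1 − 1/5 − 5/4 + 5/3 − 1 = 13/60.
So LHS = 13/60.
∫_0^1 v(x) φ(x) dx = ∫_0^1 (6*x^5 - 4*x^4 - 3*x^3 + x^2) dx. Term by term:
  ∫_0^1 6*x^5 dx = 1;  ∫_0^1 -4*x^4 dx = -4/5;  ∫_0^1 -3*x^3 dx = -3/4;
  ∫_0^1 x^2 dx = 1/3.
Sum: 1 − 4/5 − 3/4 + 1/3 = -13/60.
So RHS = -∫_0^1 v(x) φ(x) dx = 13/60.
LHS = RHS, so the identity holds for this test φ.
Moreover u is smooth here and v(x) = u'(x) = -6*x**2 - 2*x + 1 pointwise, so the identity holds for every test function. Hence v is the weak derivative of u.


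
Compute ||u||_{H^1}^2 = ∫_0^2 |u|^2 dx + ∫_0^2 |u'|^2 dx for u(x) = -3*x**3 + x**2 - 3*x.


||u||_{H^1}^2 = 15650/21

The H^1 norm (squared) on an interval (0, L) is
  ||u||_{H^1}^2 = ∫_0^L u(x)^2 dx + ∫_0^L u'(x)^2 dx.
Compute u'(x) = -9*x**2 + 2*x - 3.
Then u(x)^2 = 9*x**6 - 6*x**5 + 19*x**4 - 6*x**3 + 9*x**2 and u'(x)^2 = 81*x**4 - 36*x**3 + 58*x**2 - 12*x + 9.
Integrate each monomial from 0 to 2 using ∫_0^2 c·x^n dx = c·2^(n+1)/(n+1):
  ∫_0^2 u(x)^2 dx = ∫_0^2 (9*x^6 - 6*x^5 + 19*x^4 - 6*x^3 + 9*x^2) dx. Term by term:
    ∫_0^2 9*x^6 dx = 1152/7;  ∫_0^2 -6*x^5 dx = -64;  ∫_0^2 19*x^4 dx = 608/5;
    ∫_0^2 -6*x^3 dx = -24;  ∫_0^2 9*x^2 dx = 24.
  Sum: 1152/7 − 64 + 608/5 − 24 + 24 = 7776/35.
  ∫_0^2 u'(x)^2 dx = ∫_0^2 (81*x^4 - 36*x^3 + 58*x^2 - 12*x + 9) dx. Term by term:
    ∫_0^2 81*x^4 dx = 2592/5;  ∫_0^2 -36*x^3 dx = -144;  ∫_0^2 58*x^2 dx = 464/3;
    ∫_0^2 -12*x dx = -24;  ∫_0^2 9 dx = 18.
  Sum: 2592/5 − 144 + 464/3 − 24 + 18 = 7846/15.
Adding: ||u||_{H^1}^2 = 7776/35 + 7846/15 = 15650/21.


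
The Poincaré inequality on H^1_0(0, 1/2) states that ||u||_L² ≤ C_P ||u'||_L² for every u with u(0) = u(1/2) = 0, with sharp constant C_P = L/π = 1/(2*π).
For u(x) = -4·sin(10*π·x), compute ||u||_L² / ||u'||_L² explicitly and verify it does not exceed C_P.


||u||_L² / ||u'||_L² = 1/(10*π) < C_P = 1/(2*π).

u(x) = -4·sin(10*π·x), so u'(x) = -40*π*cos(10*π*x).
Writing u(x) = A·sin(kπx/L) with A = -4 and k = 5, use ∫_0^L sin²(kπx/L) dx = L/2 and ∫_0^L cos²(kπx/L) dx = L/2.
u² = 16·sin²(10*π·x) and (u')² = 1600*π^2·cos²(10*π·x), and each of sin², cos² integrates to L/2 = 1/4 over (0, 1/2).
∫_0^1/2 u² dx = 4, so ||u||_L² = 2.
∫_0^1/2 (u')² dx = 400*π^2, so ||u'||_L² = 20*π.
Ratio ||u||_L² / ||u'||_L² = 1/(10*π).
Sharp Poincaré constant on H^1_0(0, 1/2) is C_P = L/π = 1/(2*π), achieved by sin(2*π·x).
This is the k = 5 harmonic; the ratio L/(kπ) is strictly less than C_P = L/π, consistent with the sharp inequality ||u||_L² ≤ C_P ||u'||_L².


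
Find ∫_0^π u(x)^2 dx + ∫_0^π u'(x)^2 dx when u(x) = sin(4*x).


||u||_{H^1(0,π)}^2 = 17*π/2

u'(x) = 4*cos(4*x).
Expand u² and (u')² and integrate term by term on (0, π), using: for integers n ≥ 1, ∫_0^π sin²(nx) dx = ∫_0^π cos²(nx) dx = π/2; for n ≠ n', ∫_0^π sin(nx)sin(n'x) dx = ∫_0^π cos(nx)cos(n'x) dx = 0; and by product-to-sum, ∫_0^π sin(nx)cos(n'x) dx = ½∫_0^π [sin((n+n')x) + sin((n−n')x)] dx, which is 0 when n+n' is even and 2n/(n²−n'²) when n+n' is odd (it need not vanish on (0, π)).
  u² squared terms: (1)²·∫sin(4x)² dx = 1·π/2 = π/2.
  So ∫_0^π u² dx = π/2.
  (u')² squared terms: (4)²·∫cos(4x)² dx = 16·π/2 = 8*π.
  So ∫_0^π (u')² dx = 8*π.
||u||_{H^1}^2 = (π/2) + (8*π) = 17*π/2.


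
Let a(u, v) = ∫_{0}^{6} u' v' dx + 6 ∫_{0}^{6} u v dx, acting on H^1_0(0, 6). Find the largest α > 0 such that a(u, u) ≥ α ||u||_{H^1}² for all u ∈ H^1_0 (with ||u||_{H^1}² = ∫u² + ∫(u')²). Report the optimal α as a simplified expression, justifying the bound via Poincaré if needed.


α = 1

Coercivity of a(·,·) on H^1_0(0, 6) means a(u, u) ≥ α ||u||_{H^1}² for every u ∈ H^1_0.
The interval has length L = 6, and Poincaré/coercivity depend only on L. Here a(u, u) = ∫(u')² + (6)·∫u².
Here c = 6 ≥ 1, so a(u,u) = ∫(u')² + c∫u² ≥ ∫(u')² + ∫u² = ||u||_{H^1}², i.e. α = 1 works. No larger α is possible: a(u,u) ≥ α||u||_{H^1}² means (1−α)∫(u')² ≥ (α−c)∫u², and for the modes u_n = sin(nπ(x−x₀)/L) (x₀ the left endpoint) one has ∫u_n²/∫(u_n')² = (L/(nπ))² → 0, so a(u_n,u_n)/||u_n||_{H^1}² → 1. Hence the optimal constant is α = 1.
Therefore α = 1.


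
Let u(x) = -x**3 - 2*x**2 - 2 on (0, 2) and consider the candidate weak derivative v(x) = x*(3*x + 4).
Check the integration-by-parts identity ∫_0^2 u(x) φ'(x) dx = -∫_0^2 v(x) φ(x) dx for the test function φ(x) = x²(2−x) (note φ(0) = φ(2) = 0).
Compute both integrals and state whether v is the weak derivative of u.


LHS = 64/5, RHS = -64/5. No, v is not the weak derivative of u.

u(x) = -x**3 - 2*x**2 - 2, classical derivative u'(x) = -3*x**2 - 4*x.
φ(x) = x²(2−x), so φ'(x) = x*(4 - 3*x).
Note φ(0) = φ(2) = 0, so the boundary term u·φ vanishes.
LHS = ∫_0^2 u(x) φ'(x) dx = ∫_0^2 (3*x^5 + 2*x^4 - 8*x^3 + 6*x^2 - 8*x) dx. Term by term:
  ∫_0^2 3*x^5 dx = 32;  ∫_0^2 2*x^4 dx = 64/5;  ∫_0^2 -8*x^3 dx = -32;
  ∫_0^2 6*x^2 dx = 16;  ∫_0^2 -8*x dx = -16.
Sum: 32 + 64/5 − 32 + 16 − 16 = 64/5.
So LHS = 64/5.
∫_0^2 v(x) φ(x) dx = ∫_0^2 (-3*x^5 + 2*x^4 + 8*x^3) dx. Term by term:
  ∫_0^2 -3*x^5 dx = -32;  ∫_0^2 2*x^4 dx = 64/5;  ∫_0^2 8*x^3 dx = 32.
Sum: -32 + 64/5 + 32 = 64/5.
So RHS = -∫_0^2 v(x) φ(x) dx = -64/5.
LHS − RHS = 128/5 ≠ 0, so the identity fails.
(For a valid weak derivative the identity must hold for EVERY test function, in particular this one. The failure shows v is NOT the weak derivative of u.)
Correct weak derivative would be u'(x) = -3*x**2 - 4*x.


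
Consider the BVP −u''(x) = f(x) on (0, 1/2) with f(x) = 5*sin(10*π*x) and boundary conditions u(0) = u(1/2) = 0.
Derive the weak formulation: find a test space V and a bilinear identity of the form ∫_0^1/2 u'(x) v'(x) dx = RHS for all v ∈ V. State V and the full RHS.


V = H^1_0(0, 1/2) (so v(0) = v(1/2) = 0); weak form: ∫_0^1/2 u'v' dx = ∫_0^1/2 (5*sin(10*π*x)) v dx for all v ∈ V.

Multiply both sides by a test function v and integrate from 0 to 1/2:
  ∫_0^1/2 −u''(x) v(x) dx = ∫_0^1/2 f(x) v(x) dx.
Integrate the LHS by parts once:
  ∫_0^1/2 −u'' v dx = −[u'(x) v(x)]_0^1/2 + ∫_0^1/2 u'(x) v'(x) dx.
Thus ∫_0^1/2 u'(x) v'(x) dx = ∫_0^1/2 f(x) v(x) dx + [u'(x) v(x)]_0^1/2.
Choose V so that boundary terms are either known or forced to vanish.
u is Dirichlet: u(0) = u(1/2) = 0. Let V = H^1_0(0, 1/2); then v(0) = v(1/2) = 0, and [u' v]_0^1/2 = 0.
Weak formulation: find u (satisfying any essential BC) such that ∫_0^1/2 u'(x) v'(x) dx = ∫_0^1/2 f v dx for all v ∈ V.
Substituting f(x) = 5*sin(10*π*x), the right-hand side is ∫_0^1/2 (5*sin(10*π*x)) v dx.


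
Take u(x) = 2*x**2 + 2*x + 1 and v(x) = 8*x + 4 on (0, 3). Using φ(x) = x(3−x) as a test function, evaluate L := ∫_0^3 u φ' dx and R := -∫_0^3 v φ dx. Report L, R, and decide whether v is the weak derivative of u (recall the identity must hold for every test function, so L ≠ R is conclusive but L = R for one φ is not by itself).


LHS = -36, RHS = -72. No, v is not the weak derivative of u.

u(x) = 2*x**2 + 2*x + 1, classical derivative u'(x) = 4*x + 2.
φ(x) = x(3−x), so φ'(x) = 3 - 2*x.
Note φ(0) = φ(3) = 0, so the boundary term u·φ vanishes.
LHS = ∫_0^3 u(x) φ'(x) dx = ∫_0^3 (-4*x^3 + 2*x^2 + 4*x + 3) dx. Term by term:
  ∫_0^3 -4*x^3 dx = -81;  ∫_0^3 2*x^2 dx = 18;  ∫_0^3 4*x dx = 18;
  ∫_0^3 3 dx = 9.
Sum: -81 + 18 + 18 + 9 = -36.
So LHS = -36.
∫_0^3 v(x) φ(x) dx = ∫_0^3 (-8*x^3 + 20*x^2 + 12*x) dx. Term by term:
  ∫_0^3 -8*x^3 dx = -162;  ∫_0^3 20*x^2 dx = 180;  ∫_0^3 12*x dx = 54.
Sum: -162 + 180 + 54 = 72.
So RHS = -∫_0^3 v(x) φ(x) dx = -72.
LHS − RHS = 36 ≠ 0, so the identity fails.
(For a valid weak derivative the identity must hold for EVERY test function, in particular this one. The failure shows v is NOT the weak derivative of u.)
Correct weak derivative would be u'(x) = 4*x + 2.


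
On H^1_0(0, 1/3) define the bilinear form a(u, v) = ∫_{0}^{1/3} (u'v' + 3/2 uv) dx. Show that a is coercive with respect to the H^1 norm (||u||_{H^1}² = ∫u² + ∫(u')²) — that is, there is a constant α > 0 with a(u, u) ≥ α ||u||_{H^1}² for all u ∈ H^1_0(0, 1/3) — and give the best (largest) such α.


α = 1

Coercivity of a(·,·) on H^1_0(0, 1/3) means a(u, u) ≥ α ||u||_{H^1}² for every u ∈ H^1_0.
The interval has length L = 1/3, and Poincaré/coercivity depend only on L. Here a(u, u) = ∫(u')² + (3/2)·∫u².
Here c = 3/2 ≥ 1, so a(u,u) = ∫(u')² + c∫u² ≥ ∫(u')² + ∫u² = ||u||_{H^1}², i.e. α = 1 works. No larger α is possible: a(u,u) ≥ α||u||_{H^1}² means (1−α)∫(u')² ≥ (α−c)∫u², and for the modes u_n = sin(nπ(x−x₀)/L) (x₀ the left endpoint) one has ∫u_n²/∫(u_n')² = (L/(nπ))² → 0, so a(u_n,u_n)/||u_n||_{H^1}² → 1. Hence the optimal constant is α = 1.
Therefore α = 1.


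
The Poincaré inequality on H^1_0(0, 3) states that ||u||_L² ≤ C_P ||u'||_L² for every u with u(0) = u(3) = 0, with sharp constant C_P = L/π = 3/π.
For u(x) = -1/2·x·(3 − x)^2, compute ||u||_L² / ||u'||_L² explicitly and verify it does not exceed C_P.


||u||_L² / ||u'||_L² = 3*sqrt(14)/14 < C_P = 3/π.

u(x) = -1/2·x·(3 − x)^2, so u'(x) = 3*(1 - x)*(x - 3)/2.
u(x) = -1/2·x·(3 − x)^2 vanishes at x = 0 and x = 3, so u ∈ H^1_0(0, 3). Differentiate via the product rule and integrate the resulting polynomials term by term.
  ∫_0^3 u² dx = ∫_0^3 (x^6/4 - 3*x^5 + 27*x^4/2 - 27*x^3 + 81*x^2/4) dx. Term by term:
    ∫_0^3 x^6/4 dx = 2187/28;  ∫_0^3 -3*x^5 dx = -729/2;  ∫_0^3 27*x^4/2 dx = 6561/10;
    ∫_0^3 -27*x^3 dx = -2187/4;  ∫_0^3 81*x^2/4 dx = 729/4.
  Sum: 2187/28 − 729/2 + 6561/10 − 2187/4 + 729/4 = 729/140.
  ∫_0^3 (u')² dx = ∫_0^3 (9*x^4/4 - 18*x^3 + 99*x^2/2 - 54*x + 81/4) dx. Term by term:
    ∫_0^3 9*x^4/4 dx = 2187/20;  ∫_0^3 -18*x^3 dx = -729/2;  ∫_0^3 99*x^2/2 dx = 891/2;
    ∫_0^3 -54*x dx = -243;  ∫_0^3 81/4 dx = 243/4.
  Sum: 2187/20 − 729/2 + 891/2 − 243 + 243/4 = 81/10.
∫_0^3 u² dx = 729/140, so ||u||_L² = 27*sqrt(35)/70.
∫_0^3 (u')² dx = 81/10, so ||u'||_L² = 9*sqrt(10)/10.
Ratio ||u||_L² / ||u'||_L² = 3*sqrt(14)/14.
Sharp Poincaré constant on H^1_0(0, 3) is C_P = L/π = 3/π, achieved by sin(π/3·x).
A polynomial bump cannot attain the sharp Poincaré constant (only the first sine eigenfunction does), so the ratio is strictly less than C_P, consistent with ||u||_L² ≤ C_P ||u'||_L².


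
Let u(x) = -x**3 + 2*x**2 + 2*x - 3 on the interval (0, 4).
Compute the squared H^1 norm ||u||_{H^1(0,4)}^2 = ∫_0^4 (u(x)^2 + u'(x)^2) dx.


||u||_{H^1}^2 = 28412/35

The H^1 norm (squared) on an interval (0, L) is
  ||u||_{H^1}^2 = ∫_0^L u(x)^2 dx + ∫_0^L u'(x)^2 dx.
Compute u'(x) = -3*x**2 + 4*x + 2.
Then u(x)^2 = x**6 - 4*x**5 + 14*x**3 - 8*x**2 - 12*x + 9 and u'(x)^2 = 9*x**4 - 24*x**3 + 4*x**2 + 16*x + 4.
Integrate each monomial from 0 to 4 using ∫_0^4 c·x^n dx = c·4^(n+1)/(n+1):
  ∫_0^4 u(x)^2 dx = ∫_0^4 (x^6 - 4*x^5 + 14*x^3 - 8*x^2 - 12*x + 9) dx. Term by term:
    ∫_0^4 x^6 dx = 16384/7;  ∫_0^4 -4*x^5 dx = -8192/3;  ∫_0^4 14*x^3 dx = 896;
    ∫_0^4 -8*x^2 dx = -512/3;  ∫_0^4 -12*x dx = -96;  ∫_0^4 9 dx = 36.
  Sum: 16384/7 − 8192/3 + 896 − 512/3 − 96 + 36 = 5780/21.
  ∫_0^4 u'(x)^2 dx = ∫_0^4 (9*x^4 - 24*x^3 + 4*x^2 + 16*x + 4) dx. Term by term:
    ∫_0^4 9*x^4 dx = 9216/5;  ∫_0^4 -24*x^3 dx = -1536;  ∫_0^4 4*x^2 dx = 256/3;
    ∫_0^4 16*x dx = 128;  ∫_0^4 4 dx = 16.
  Sum: 9216/5 − 1536 + 256/3 + 128 + 16 = 8048/15.
Adding: ||u||_{H^1}^2 = 5780/21 + 8048/15 = 28412/35.


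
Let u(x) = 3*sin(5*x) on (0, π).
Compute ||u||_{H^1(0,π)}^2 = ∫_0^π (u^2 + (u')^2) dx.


||u||_{H^1(0,π)}^2 = 117*π

u'(x) = 15*cos(5*x).
Expand u² and (u')² and integrate term by term on (0, π), using: for integers n ≥ 1, ∫_0^π sin²(nx) dx = ∫_0^π cos²(nx) dx = π/2; for n ≠ n', ∫_0^π sin(nx)sin(n'x) dx = ∫_0^π cos(nx)cos(n'x) dx = 0; and by product-to-sum, ∫_0^π sin(nx)cos(n'x) dx = ½∫_0^π [sin((n+n')x) + sin((n−n')x)] dx, which is 0 when n+n' is even and 2n/(n²−n'²) when n+n' is odd (it need not vanish on (0, π)).
  u² squared terms: (3)²·∫sin(5x)² dx = 9·π/2 = 9*π/2.
  So ∫_0^π u² dx = 9*π/2.
  (u')² squared terms: (15)²·∫cos(5x)² dx = 225·π/2 = 225*π/2.
  So ∫_0^π (u')² dx = 225*π/2.
||u||_{H^1}^2 = (9*π/2) + (225*π/2) = 117*π.
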